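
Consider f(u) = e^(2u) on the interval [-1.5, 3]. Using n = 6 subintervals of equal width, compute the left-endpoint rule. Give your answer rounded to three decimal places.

86.893

Δu = (3 − (-1.5))/6 = 0.75.
Left endpoints: -1.5, -0.75, 0, 0.75, 1.5, 2.25.
f(-1.5) ≈ 0.050, f(-0.75) ≈ 0.223, f(0) ≈ 1.000, f(0.75) ≈ 4.482, f(1.5) ≈ 20.086, f(2.25) ≈ 90.017.
Sum = Δu · [f(-1.5) + f(-0.75) + f(0) + ...].
Sum ≈ 86.893.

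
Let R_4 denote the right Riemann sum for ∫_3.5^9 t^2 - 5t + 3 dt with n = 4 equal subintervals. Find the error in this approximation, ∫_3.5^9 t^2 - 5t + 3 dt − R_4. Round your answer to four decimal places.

-30.0924

Exact integral: ∫_3.5^9 f(t) dt ≈ 73.333333.
R_4 = 103.42578125.
Error ≈ 73.333333 − 103.42578125 ≈ -30.0924.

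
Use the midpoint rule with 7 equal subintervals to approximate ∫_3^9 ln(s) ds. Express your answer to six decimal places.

10.485941

Δs = (9 − 3)/7 = 6/7.
Midpoints: 24/7, 30/7, 36/7, 6, 48/7, 54/7, 60/7.
f(24/7) ≈ 1.232144, f(30/7) ≈ 1.455287, f(36/7) ≈ 1.637609, f(6) ≈ 1.791759, f(48/7) ≈ 1.925291, f(54/7) ≈ 2.043074, f(60/7) ≈ 2.148434.
Sum = Δs · [f(24/7) + f(30/7) + f(36/7) + ...].
Sum ≈ 10.485941.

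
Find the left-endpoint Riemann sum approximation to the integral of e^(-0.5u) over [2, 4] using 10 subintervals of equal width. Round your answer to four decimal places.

0.4887

Δu = (4 − 2)/10 = 0.2.
Left endpoints: 2, 2.2, 2.4, 2.6, 2.8, 3, 3.2, 3.4, 3.6, 3.8.
f(2) ≈ 0.3679, f(2.2) ≈ 0.3329, f(2.4) ≈ 0.3012, f(2.6) ≈ 0.2725, f(2.8) ≈ 0.2466, f(3) ≈ 0.2231, f(3.2) ≈ 0.2019, f(3.4) ≈ 0.1827, f(3.6) ≈ 0.1653, f(3.8) ≈ 0.1496.
Sum = Δu · [f(2) + f(2.2) + f(2.4) + ...].
Sum ≈ 0.4887.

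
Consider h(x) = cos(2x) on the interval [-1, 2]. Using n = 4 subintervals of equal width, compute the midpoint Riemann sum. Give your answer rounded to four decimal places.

0.0839

Δx = (2 − (-1))/4 = 0.75.
Midpoints: -0.625, 0.125, 0.875, 1.625.
h(-0.625) ≈ 0.3153, h(0.125) ≈ 0.9689, h(0.875) ≈ -0.1782, h(1.625) ≈ -0.9941.
Sum = Δx · [h(-0.625) + h(0.125) + h(0.875) + h(1.625)].
Sum ≈ 0.0839.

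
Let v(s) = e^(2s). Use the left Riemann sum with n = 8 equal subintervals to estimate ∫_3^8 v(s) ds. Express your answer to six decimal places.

2230041.013300

Δs = (8 − 3)/8 = 0.625.
Left endpoints: 3, 3.625, 4.25, 4.875, 5.5, 6.125, 6.75, 7.375.
v(3) ≈ 403.428793, v(3.625) ≈ 1408.104848, v(4.25) ≈ 4914.768840, v(4.875) ≈ 17154.228809, v(5.5) ≈ 59874.141715, v(6.125) ≈ 208981.288870, v(6.75) ≈ 729416.369848, v(7.375) ≈ 2545913.289555.
Sum = Δs · [v(3) + v(3.625) + v(4.25) + ...].
Sum ≈ 2230041.013300.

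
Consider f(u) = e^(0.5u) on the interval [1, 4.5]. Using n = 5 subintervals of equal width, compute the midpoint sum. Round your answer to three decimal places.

15.598

Δu = (4.5 − 1)/5 = 0.7.
Midpoints: 1.35, 2.05, 2.75, 3.45, 4.15.
f(1.35) ≈ 1.964, f(2.05) ≈ 2.787, f(2.75) ≈ 3.955, f(3.45) ≈ 5.613, f(4.15) ≈ 7.965.
Sum = Δu · [f(1.35) + f(2.05) + f(2.75) + f(3.45) + f(4.15)].
Sum ≈ 15.598.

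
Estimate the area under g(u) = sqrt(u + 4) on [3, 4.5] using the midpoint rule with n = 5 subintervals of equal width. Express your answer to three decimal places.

4.174

Δu = (4.5 − 3)/5 = 0.3.
Midpoints: 3.15, 3.45, 3.75, 4.05, 4.35.
g(3.15) ≈ 2.674, g(3.45) ≈ 2.729, g(3.75) ≈ 2.784, g(4.05) ≈ 2.837, g(4.35) ≈ 2.890.
Sum = Δu · [g(3.15) + g(3.45) + g(3.75) + g(4.05) + g(4.35)].
Sum ≈ 4.174.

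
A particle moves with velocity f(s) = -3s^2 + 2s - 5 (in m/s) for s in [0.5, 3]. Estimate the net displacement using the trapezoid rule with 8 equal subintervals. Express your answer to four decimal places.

-30.7471

Δs = (3 − 0.5)/8 = 0.3125.
f(0.5) = -4.75, f(0.8125) = -5.35546875, f(1.125) = -6.546875, f(1.4375) = -8.32421875, f(1.75) = -10.6875, f(2.0625) = -13.63671875, f(2.375) = -17.171875, f(2.6875) = -21.29296875, f(3) = -26.
T_8 = (Δs/2)·[f(s_0) + 2f(s_1) + ... + 2f(s_{7}) + f(s_8)].
Sum ≈ -30.7471.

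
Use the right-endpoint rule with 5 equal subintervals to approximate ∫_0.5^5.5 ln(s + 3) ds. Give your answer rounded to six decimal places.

9.235597

Δs = (5.5 − 0.5)/5 = 1.
Right endpoints: 1.5, 2.5, 3.5, 4.5, 5.5.
f(1.5) ≈ 1.504077, f(2.5) ≈ 1.704748, f(3.5) ≈ 1.871802, f(4.5) ≈ 2.014903, f(5.5) ≈ 2.140066.
Sum = Δs · [f(1.5) + f(2.5) + f(3.5) + f(4.5) + f(5.5)].
Sum ≈ 9.235597.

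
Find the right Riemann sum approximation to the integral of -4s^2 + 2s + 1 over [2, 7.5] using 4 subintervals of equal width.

Δs = (7.5 − 2)/4 = 1.375.
Right endpoints: 3.375, 4.75, 6.125, 7.5.
f(3.375) = -37.8125, f(4.75) = -79.75, f(6.125) = -136.8125, f(7.5) = -209.
Sum = Δs · [f(3.375) + f(4.75) + f(6.125) + f(7.5)].
Sum = -637.140625.

-637.140625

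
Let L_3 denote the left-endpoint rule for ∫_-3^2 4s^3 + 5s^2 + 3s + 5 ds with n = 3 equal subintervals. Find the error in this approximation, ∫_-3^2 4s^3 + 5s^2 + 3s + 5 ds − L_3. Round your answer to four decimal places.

110.6481

Exact integral: ∫_-3^2 f(s) ds ≈ 10.833333.
L_3 ≈ -99.814815.
Error ≈ 10.833333 − (-99.814815) ≈ 110.6481.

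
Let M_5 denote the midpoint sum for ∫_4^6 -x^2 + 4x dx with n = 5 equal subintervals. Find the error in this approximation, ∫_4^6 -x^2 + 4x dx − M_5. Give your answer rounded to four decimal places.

Exact integral: ∫_4^6 f(x) dx ≈ -10.666667.
M_5 = -10.64.
Error ≈ -10.666667 − (-10.64) ≈ -0.0267.

-0.0267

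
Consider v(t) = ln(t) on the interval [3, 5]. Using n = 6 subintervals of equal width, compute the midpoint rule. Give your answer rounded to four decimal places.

Δt = (5 − 3)/6 = 1/3.
Midpoints: 19/6, 3.5, 23/6, 25/6, 4.5, 29/6.
v(19/6) ≈ 1.1527, v(3.5) ≈ 1.2528, v(23/6) ≈ 1.3437, v(25/6) ≈ 1.4271, v(4.5) ≈ 1.5041, v(29/6) ≈ 1.5755.
Sum = Δt · [v(19/6) + v(3.5) + v(23/6) + ...].
Sum ≈ 2.7520.

2.7520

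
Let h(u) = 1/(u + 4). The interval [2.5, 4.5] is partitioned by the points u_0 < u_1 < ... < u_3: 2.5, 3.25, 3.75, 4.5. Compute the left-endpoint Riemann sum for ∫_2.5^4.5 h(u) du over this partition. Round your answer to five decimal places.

Subinterval widths: 0.75, 0.5, 0.75.
Left endpoints: 2.5, 3.25, 3.75.
h(2.5) = 2/13, h(3.25) = 4/29, h(3.75) = 4/31.
Sum = Σ Δu_i · h(u_i).
Sum ≈ 0.28112.

0.28112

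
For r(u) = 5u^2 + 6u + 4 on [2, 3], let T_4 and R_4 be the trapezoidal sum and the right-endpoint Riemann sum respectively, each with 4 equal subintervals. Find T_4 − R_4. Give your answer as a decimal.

T_4 = 50.71875.
R_4 = 54.59375.
T_4 − R_4 = -3.875.

-3.875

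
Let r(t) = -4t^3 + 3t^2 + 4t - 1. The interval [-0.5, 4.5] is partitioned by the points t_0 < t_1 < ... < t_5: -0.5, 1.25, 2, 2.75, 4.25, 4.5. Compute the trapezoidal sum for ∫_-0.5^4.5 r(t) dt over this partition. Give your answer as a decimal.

Subinterval widths: 1.75, 0.75, 0.75, 1.5, 0.25.
r(-0.5) = -1.75, r(1.25) = 0.875, r(2) = -13, r(2.75) = -50.5, r(4.25) = -236.875, r(4.5) = -286.75.
On each subinterval the trapezoid contributes (Δt_i/2)·[r(t_{i-1}) + r(t_i)].
Sum = -310.109375.

-310.109375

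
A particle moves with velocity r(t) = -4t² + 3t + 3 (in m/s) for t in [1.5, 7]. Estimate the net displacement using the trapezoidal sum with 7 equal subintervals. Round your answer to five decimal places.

-368.47194

Δt = (7 − 1.5)/7 = 11/14.
r(1.5) = -1.5, r(16/7) = -541/49, r(43/14) = -2501/98, r(27/7) = -2202/49, r(65/14) = -6791/98, r(38/7) = -4831/49, r(87/14) = -13017/98, r(7) = -172.
T_7 = (Δt/2)·[r(t_0) + 2r(t_1) + ... + 2r(t_{6}) + r(t_7)].
Sum ≈ -368.47194.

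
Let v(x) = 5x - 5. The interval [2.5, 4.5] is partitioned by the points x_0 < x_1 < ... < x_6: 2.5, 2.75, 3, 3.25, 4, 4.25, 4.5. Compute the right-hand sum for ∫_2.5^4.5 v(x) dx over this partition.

27.1875

Subinterval widths: 0.25, 0.25, 0.25, 0.75, 0.25, 0.25.
Right endpoints: 2.75, 3, 3.25, 4, 4.25, 4.5.
v(2.75) = 8.75, v(3) = 10, v(3.25) = 11.25, v(4) = 15, v(4.25) = 16.25, v(4.5) = 17.5.
Sum = Σ Δx_i · v(x_i).
Sum = 27.1875.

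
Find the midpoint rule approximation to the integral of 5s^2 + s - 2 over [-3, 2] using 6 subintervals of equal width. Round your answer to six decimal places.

Δs = (2 − (-3))/6 = 5/6.
Midpoints: -31/12, -1.75, -11/12, -1/12, 0.75, 19/12.
f(-31/12) = 4145/144, f(-1.75) = 11.5625, f(-11/12) = 185/144, f(-1/12) = -295/144, f(0.75) = 1.5625, f(19/12) = 1745/144.
Sum = Δs · [f(-31/12) + f(-1.75) + f(-11/12) + ...].
Sum ≈ 44.386574.

44.386574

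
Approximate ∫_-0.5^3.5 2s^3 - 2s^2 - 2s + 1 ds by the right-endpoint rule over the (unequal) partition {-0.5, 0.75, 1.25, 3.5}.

Subinterval widths: 1.25, 0.5, 2.25.
Right endpoints: 0.75, 1.25, 3.5.
f(0.75) = -0.78125, f(1.25) = -0.71875, f(3.5) = 55.25.
Sum = Σ Δs_i · f(s_i).
Sum = 122.9765625.

122.9765625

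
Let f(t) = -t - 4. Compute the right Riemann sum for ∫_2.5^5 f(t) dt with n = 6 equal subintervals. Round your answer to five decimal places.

-19.89583

Δt = (5 − 2.5)/6 = 5/12.
Right endpoints: 35/12, 10/3, 3.75, 25/6, 55/12, 5.
f(35/12) = -83/12, f(10/3) = -22/3, f(3.75) = -7.75, f(25/6) = -49/6, f(55/12) = -103/12, f(5) = -9.
Sum = Δt · [f(35/12) + f(10/3) + f(3.75) + ...].
Sum ≈ -19.89583.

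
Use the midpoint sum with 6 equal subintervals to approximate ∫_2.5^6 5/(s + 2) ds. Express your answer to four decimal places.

2.8744

Δs = (6 − 2.5)/6 = 7/12.
Midpoints: 67/24, 3.375, 95/24, 109/24, 5.125, 137/24.
f(67/24) = 24/23, f(3.375) = 40/43, f(95/24) = 120/143, f(109/24) = 120/157, f(5.125) = 40/57, f(137/24) = 24/37.
Sum = Δs · [f(67/24) + f(3.375) + f(95/24) + ...].
Sum ≈ 2.8744.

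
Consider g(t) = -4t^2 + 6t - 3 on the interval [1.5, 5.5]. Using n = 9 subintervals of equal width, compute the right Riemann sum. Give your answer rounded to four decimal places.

-165.4156

Δt = (5.5 − 1.5)/9 = 4/9.
Right endpoints: 35/18, 43/18, 17/6, 59/18, 67/18, 25/6, 83/18, 91/18, 5.5.
g(35/18) = -523/81, g(43/18) = -931/81, g(17/6) = -163/9, g(59/18) = -2131/81, g(67/18) = -2923/81, g(25/6) = -427/9, g(83/18) = -4891/81, g(91/18) = -6067/81, g(5.5) = -91.
Sum = Δt · [g(35/18) + g(43/18) + g(17/6) + ...].
Sum ≈ -165.4156.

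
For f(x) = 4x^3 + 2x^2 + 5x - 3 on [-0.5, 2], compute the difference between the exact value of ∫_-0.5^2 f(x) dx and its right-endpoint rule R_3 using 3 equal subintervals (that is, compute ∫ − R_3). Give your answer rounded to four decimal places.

-25.0579

Exact integral: ∫_-0.5^2 f(x) dx ≈ 23.229167.
R_3 ≈ 48.287037.
Error ≈ 23.229167 − 48.287037 ≈ -25.0579.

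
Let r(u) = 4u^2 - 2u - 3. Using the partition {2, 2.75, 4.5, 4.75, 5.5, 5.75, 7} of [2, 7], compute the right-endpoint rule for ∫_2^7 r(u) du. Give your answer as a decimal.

Subinterval widths: 0.75, 1.75, 0.25, 0.75, 0.25, 1.25.
Right endpoints: 2.75, 4.5, 4.75, 5.5, 5.75, 7.
r(2.75) = 21.75, r(4.5) = 69, r(4.75) = 77.75, r(5.5) = 107, r(5.75) = 117.75, r(7) = 179.
Sum = Σ Δu_i · r(u_i).
Sum = 489.9375.

489.9375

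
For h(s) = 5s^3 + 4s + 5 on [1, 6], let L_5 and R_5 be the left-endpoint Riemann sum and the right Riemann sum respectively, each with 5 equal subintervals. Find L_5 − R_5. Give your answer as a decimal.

L_5 = 1210.
R_5 = 2305.
L_5 − R_5 = -1095.

-1095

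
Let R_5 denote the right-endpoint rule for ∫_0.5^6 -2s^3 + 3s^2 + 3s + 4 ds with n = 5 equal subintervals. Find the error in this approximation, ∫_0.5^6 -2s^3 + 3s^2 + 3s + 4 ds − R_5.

Exact integral: ∫_0.5^6 f(s) ds = -356.46875.
R_5 = -544.17.
Error = -356.46875 − (-544.17) = 187.70125.

187.70125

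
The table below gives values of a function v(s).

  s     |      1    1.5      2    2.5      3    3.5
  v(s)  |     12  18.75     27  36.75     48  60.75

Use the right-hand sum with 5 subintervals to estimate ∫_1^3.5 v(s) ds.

Δs = 0.5.
Sum = 0.5·[18.75 + 27 + 36.75 + 48 + 60.75] = 95.625.

95.625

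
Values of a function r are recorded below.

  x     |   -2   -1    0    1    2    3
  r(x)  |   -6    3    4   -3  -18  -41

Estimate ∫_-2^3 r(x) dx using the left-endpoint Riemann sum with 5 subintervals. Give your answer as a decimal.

-20

Δx = 1.
Sum = 1·[(-6) + 3 + 4 + (-3) + (-18)] = -20.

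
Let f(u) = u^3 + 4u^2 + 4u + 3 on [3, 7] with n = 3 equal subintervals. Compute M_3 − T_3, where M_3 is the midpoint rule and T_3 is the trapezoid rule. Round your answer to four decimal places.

M_3 ≈ 1082.074074.
T_3 ≈ 1115.851852.
M_3 − T_3 ≈ -33.7778.

-33.7778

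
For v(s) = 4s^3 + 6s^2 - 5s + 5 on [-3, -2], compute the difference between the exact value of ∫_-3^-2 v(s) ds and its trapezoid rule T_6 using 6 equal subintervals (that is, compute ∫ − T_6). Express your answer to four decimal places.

0.1111

Exact integral: ∫_-3^-2 v(s) ds = -9.5.
T_6 ≈ -9.611111.
Error ≈ -9.5 − (-9.611111) ≈ 0.1111.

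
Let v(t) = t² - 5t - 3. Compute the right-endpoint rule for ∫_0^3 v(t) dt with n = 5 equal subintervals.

Δt = (3 − 0)/5 = 0.6.
Right endpoints: 0.6, 1.2, 1.8, 2.4, 3.
v(0.6) = -5.64, v(1.2) = -7.56, v(1.8) = -8.76, v(2.4) = -9.24, v(3) = -9.
Sum = Δt · [v(0.6) + v(1.2) + v(1.8) + v(2.4) + v(3)].
Sum = -24.12.

-24.12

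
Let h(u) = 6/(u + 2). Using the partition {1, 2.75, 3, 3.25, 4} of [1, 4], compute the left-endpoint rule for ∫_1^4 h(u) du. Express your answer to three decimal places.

4.973

Subinterval widths: 1.75, 0.25, 0.25, 0.75.
Left endpoints: 1, 2.75, 3, 3.25.
h(1) = 2, h(2.75) = 24/19, h(3) = 1.2, h(3.25) = 8/7.
Sum = Σ Δu_i · h(u_i).
Sum ≈ 4.973.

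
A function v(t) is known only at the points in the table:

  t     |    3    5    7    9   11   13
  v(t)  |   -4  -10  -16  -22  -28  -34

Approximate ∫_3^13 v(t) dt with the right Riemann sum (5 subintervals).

Δt = 2.
Sum = 2·[(-10) + (-16) + (-22) + (-28) + (-34)] = -220.

-220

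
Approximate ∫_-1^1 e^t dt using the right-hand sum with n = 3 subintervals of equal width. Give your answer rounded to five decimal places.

3.22028

Δt = (1 − (-1))/3 = 2/3.
Right endpoints: -1/3, 1/3, 1.
f(-1/3) ≈ 0.71653, f(1/3) ≈ 1.39561, f(1) ≈ 2.71828.
Sum = Δt · [f(-1/3) + f(1/3) + f(1)].
Sum ≈ 3.22028.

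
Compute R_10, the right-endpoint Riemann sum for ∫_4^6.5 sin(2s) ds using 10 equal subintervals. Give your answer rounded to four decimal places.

-0.5866

Δs = (6.5 − 4)/10 = 0.25.
Right endpoints: 4.25, 4.5, 4.75, 5, 5.25, 5.5, 5.75, 6, 6.25, 6.5.
f(4.25) ≈ 0.7985, f(4.5) ≈ 0.4121, f(4.75) ≈ -0.0752, f(5) ≈ -0.5440, f(5.25) ≈ -0.8797, f(5.5) ≈ -1.0000, f(5.75) ≈ -0.8755, f(6) ≈ -0.5366, f(6.25) ≈ -0.0663, f(6.5) ≈ 0.4202.
Sum = Δs · [f(4.25) + f(4.5) + f(4.75) + ...].
Sum ≈ -0.5866.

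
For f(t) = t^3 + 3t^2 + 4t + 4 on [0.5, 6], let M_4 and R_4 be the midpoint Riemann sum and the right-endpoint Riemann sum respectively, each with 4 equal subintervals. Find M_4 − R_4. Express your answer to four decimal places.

-270.4185

M_4 ≈ 622.311035.
R_4 ≈ 892.729492.
M_4 − R_4 ≈ -270.4185.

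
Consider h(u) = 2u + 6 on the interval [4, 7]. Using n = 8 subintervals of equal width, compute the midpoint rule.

Δu = (7 − 4)/8 = 0.375.
Midpoints: 4.1875, 4.5625, 4.9375, 5.3125, 5.6875, 6.0625, 6.4375, 6.8125.
h(4.1875) = 14.375, h(4.5625) = 15.125, h(4.9375) = 15.875, h(5.3125) = 16.625, h(5.6875) = 17.375, h(6.0625) = 18.125, h(6.4375) = 18.875, h(6.8125) = 19.625.
Sum = Δu · [h(4.1875) + h(4.5625) + h(4.9375) + ...].
Sum = 51.

51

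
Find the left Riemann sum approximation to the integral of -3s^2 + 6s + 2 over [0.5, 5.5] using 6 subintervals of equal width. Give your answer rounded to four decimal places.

-42.9861

Δs = (5.5 − 0.5)/6 = 5/6.
Left endpoints: 0.5, 4/3, 13/6, 3, 23/6, 14/3.
f(0.5) = 4.25, f(4/3) = 14/3, f(13/6) = 11/12, f(3) = -7, f(23/6) = -229/12, f(14/3) = -106/3.
Sum = Δs · [f(0.5) + f(4/3) + f(13/6) + ...].
Sum ≈ -42.9861.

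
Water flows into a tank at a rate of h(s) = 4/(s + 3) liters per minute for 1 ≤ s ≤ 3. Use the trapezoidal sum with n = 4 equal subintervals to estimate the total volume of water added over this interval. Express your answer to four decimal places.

1.6247

Δs = (3 − 1)/4 = 0.5.
h(1) = 1, h(1.5) = 8/9, h(2) = 0.8, h(2.5) = 8/11, h(3) = 2/3.
T_4 = (Δs/2)·[h(s_0) + 2h(s_1) + 2h(s_2) + 2h(s_3) + h(s_4)].
Sum ≈ 1.6247.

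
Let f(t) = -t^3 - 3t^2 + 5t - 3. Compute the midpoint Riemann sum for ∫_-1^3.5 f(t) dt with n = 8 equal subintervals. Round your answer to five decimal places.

Δt = (3.5 − (-1))/8 = 0.5625.
Midpoints: -0.71875, -0.15625, 0.40625, 0.96875, 1.53125, 2.09375, 2.65625, 3.21875.
f(-0.71875) = -254681/32768, f(-0.15625) = -126179/32768, f(0.40625) = -50165/32768, f(0.96875) = -61631/32768, f(1.53125) = -195569/32768, f(2.09375) = -486971/32768, f(2.65625) = -970829/32768, f(3.21875) = -1682135/32768.
Sum = Δt · [f(-0.71875) + f(-0.15625) + f(0.40625) + ...].
Sum ≈ -65.71472.

-65.71472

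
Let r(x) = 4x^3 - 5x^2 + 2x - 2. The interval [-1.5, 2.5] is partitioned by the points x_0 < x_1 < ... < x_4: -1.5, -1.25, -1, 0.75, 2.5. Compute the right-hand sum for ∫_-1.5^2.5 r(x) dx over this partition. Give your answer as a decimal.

48.8125

Subinterval widths: 0.25, 0.25, 1.75, 1.75.
Right endpoints: -1.25, -1, 0.75, 2.5.
r(-1.25) = -20.125, r(-1) = -13, r(0.75) = -1.625, r(2.5) = 34.25.
Sum = Σ Δx_i · r(x_i).
Sum = 48.8125.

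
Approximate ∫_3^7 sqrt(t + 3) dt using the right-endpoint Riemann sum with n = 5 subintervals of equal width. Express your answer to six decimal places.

11.566555

Δt = (7 − 3)/5 = 0.8.
Right endpoints: 3.8, 4.6, 5.4, 6.2, 7.
f(3.8) ≈ 2.607681, f(4.6) ≈ 2.756810, f(5.4) ≈ 2.898275, f(6.2) ≈ 3.033150, f(7) ≈ 3.162278.
Sum = Δt · [f(3.8) + f(4.6) + f(5.4) + f(6.2) + f(7)].
Sum ≈ 11.566555.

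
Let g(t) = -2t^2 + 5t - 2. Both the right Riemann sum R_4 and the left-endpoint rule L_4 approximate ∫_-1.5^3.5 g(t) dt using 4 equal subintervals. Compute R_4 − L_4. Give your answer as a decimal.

R_4 = -15.3125.
L_4 = -21.5625.
R_4 − L_4 = 6.25.

6.25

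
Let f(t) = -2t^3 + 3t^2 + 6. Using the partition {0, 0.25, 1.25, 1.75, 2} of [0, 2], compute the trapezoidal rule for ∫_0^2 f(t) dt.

11.609375

Subinterval widths: 0.25, 1, 0.5, 0.25.
f(0) = 6, f(0.25) = 6.15625, f(1.25) = 6.78125, f(1.75) = 4.46875, f(2) = 2.
On each subinterval the trapezoid contributes (Δt_i/2)·[f(t_{i-1}) + f(t_i)].
Sum = 11.609375.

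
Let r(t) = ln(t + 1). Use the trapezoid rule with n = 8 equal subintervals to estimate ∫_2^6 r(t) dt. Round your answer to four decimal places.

Δt = (6 − 2)/8 = 0.5.
r(2) ≈ 1.0986, r(2.5) ≈ 1.2528, r(3) ≈ 1.3863, r(3.5) ≈ 1.5041, r(4) ≈ 1.6094, r(4.5) ≈ 1.7047, r(5) ≈ 1.7918, r(5.5) ≈ 1.8718, r(6) ≈ 1.9459.
T_8 = (Δt/2)·[r(t_0) + 2r(t_1) + ... + 2r(t_{7}) + r(t_8)].
Sum ≈ 6.3216.

6.3216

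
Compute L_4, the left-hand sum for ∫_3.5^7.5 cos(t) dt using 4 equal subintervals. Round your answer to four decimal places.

0.5380

Δt = (7.5 − 3.5)/4 = 1.
Left endpoints: 3.5, 4.5, 5.5, 6.5.
f(3.5) ≈ -0.9365, f(4.5) ≈ -0.2108, f(5.5) ≈ 0.7087, f(6.5) ≈ 0.9766.
Sum = Δt · [f(3.5) + f(4.5) + f(5.5) + f(6.5)].
Sum ≈ 0.5380.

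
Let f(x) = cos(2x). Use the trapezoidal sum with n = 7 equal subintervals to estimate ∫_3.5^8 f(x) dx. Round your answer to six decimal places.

-0.405497

Δx = (8 − 3.5)/7 = 9/14.
f(3.5) ≈ 0.753902, f(29/7) ≈ -0.418445, f(67/14) ≈ -0.989266, f(38/7) ≈ -0.137990, f(85/14) ≈ 0.911651, f(47/7) ≈ 0.650768, f(103/14) ≈ -0.545612, f(8) ≈ -0.957659.
T_7 = (Δx/2)·[f(x_0) + 2f(x_1) + ... + 2f(x_{6}) + f(x_7)].
Sum ≈ -0.405497.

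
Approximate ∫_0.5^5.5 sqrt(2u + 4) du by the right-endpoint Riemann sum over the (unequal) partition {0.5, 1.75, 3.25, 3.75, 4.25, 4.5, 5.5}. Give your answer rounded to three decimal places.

Subinterval widths: 1.25, 1.5, 0.5, 0.5, 0.25, 1.
Right endpoints: 1.75, 3.25, 3.75, 4.25, 4.5, 5.5.
f(1.75) ≈ 2.739, f(3.25) ≈ 3.240, f(3.75) ≈ 3.391, f(4.25) ≈ 3.536, f(4.5) ≈ 3.606, f(5.5) ≈ 3.873.
Sum = Σ Δu_i · f(u_i).
Sum ≈ 16.522.

16.522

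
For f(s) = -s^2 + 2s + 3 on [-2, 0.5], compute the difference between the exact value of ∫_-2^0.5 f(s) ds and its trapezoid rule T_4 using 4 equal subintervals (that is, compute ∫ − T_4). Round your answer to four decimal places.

Exact integral: ∫_-2^0.5 f(s) ds ≈ 1.041667.
T_4 = 0.87890625.
Error ≈ 1.041667 − 0.87890625 ≈ 0.1628.

0.1628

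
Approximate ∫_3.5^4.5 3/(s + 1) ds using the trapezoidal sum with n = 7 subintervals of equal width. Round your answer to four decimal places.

Δs = (4.5 − 3.5)/7 = 1/7.
f(3.5) = 2/3, f(51/14) = 42/65, f(53/14) = 42/67, f(55/14) = 14/23, f(57/14) = 42/71, f(59/14) = 42/73, f(61/14) = 0.56, f(4.5) = 6/11.
T_7 = (Δs/2)·[f(s_0) + 2f(s_1) + ... + 2f(s_{6}) + f(s_7)].
Sum ≈ 0.6021.

0.6021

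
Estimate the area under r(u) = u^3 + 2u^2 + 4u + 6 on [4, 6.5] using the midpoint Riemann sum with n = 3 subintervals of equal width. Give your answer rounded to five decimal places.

587.61429

Δu = (6.5 − 4)/3 = 5/6.
Midpoints: 53/12, 5.25, 73/12.
r(53/12) = 257189/1728, r(5.25) = 226.828125, r(73/12) = 569329/1728.
Sum = Δu · [r(53/12) + r(5.25) + r(73/12)].
Sum ≈ 587.61429.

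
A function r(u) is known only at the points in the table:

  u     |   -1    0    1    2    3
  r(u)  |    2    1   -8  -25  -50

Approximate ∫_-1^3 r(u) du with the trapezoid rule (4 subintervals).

-56

Δu = 1.
T_4 = (1/2)·[2 + 2·1 + 2·(-8) + 2·(-25) + (-50)] = -56.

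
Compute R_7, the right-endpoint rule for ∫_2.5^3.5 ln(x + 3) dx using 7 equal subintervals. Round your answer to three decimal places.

Δx = (3.5 − 2.5)/7 = 1/7.
Right endpoints: 37/14, 39/14, 41/14, 43/14, 45/14, 47/14, 3.5.
f(37/14) ≈ 1.730, f(39/14) ≈ 1.755, f(41/14) ≈ 1.780, f(43/14) ≈ 1.804, f(45/14) ≈ 1.827, f(47/14) ≈ 1.850, f(3.5) ≈ 1.872.
Sum = Δx · [f(37/14) + f(39/14) + f(41/14) + ...].
Sum ≈ 1.802.

1.802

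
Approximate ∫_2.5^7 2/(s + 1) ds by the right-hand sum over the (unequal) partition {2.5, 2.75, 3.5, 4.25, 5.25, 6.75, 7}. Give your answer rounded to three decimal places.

Subinterval widths: 0.25, 0.75, 0.75, 1, 1.5, 0.25.
Right endpoints: 2.75, 3.5, 4.25, 5.25, 6.75, 7.
f(2.75) = 8/15, f(3.5) = 4/9, f(4.25) = 8/21, f(5.25) = 0.32, f(6.75) = 8/31, f(7) = 0.25.
Sum = Σ Δs_i · f(s_i).
Sum ≈ 1.522.

1.522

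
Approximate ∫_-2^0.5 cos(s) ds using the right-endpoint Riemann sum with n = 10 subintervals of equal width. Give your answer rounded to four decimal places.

Δs = (0.5 − (-2))/10 = 0.25.
Right endpoints: -1.75, -1.5, -1.25, -1, -0.75, -0.5, -0.25, 0, 0.25, 0.5.
f(-1.75) ≈ -0.1782, f(-1.5) ≈ 0.0707, f(-1.25) ≈ 0.3153, f(-1) ≈ 0.5403, f(-0.75) ≈ 0.7317, f(-0.5) ≈ 0.8776, f(-0.25) ≈ 0.9689, f(0) ≈ 1.0000, f(0.25) ≈ 0.9689, f(0.5) ≈ 0.8776.
Sum = Δs · [f(-1.75) + f(-1.5) + f(-1.25) + ...].
Sum ≈ 1.5432.

1.5432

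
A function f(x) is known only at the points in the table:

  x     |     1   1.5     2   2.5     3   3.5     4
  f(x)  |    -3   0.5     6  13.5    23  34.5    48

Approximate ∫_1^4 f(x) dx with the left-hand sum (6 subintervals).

37.25

Δx = 0.5.
Sum = 0.5·[(-3) + 0.5 + 6 + 13.5 + 23 + 34.5] = 37.25.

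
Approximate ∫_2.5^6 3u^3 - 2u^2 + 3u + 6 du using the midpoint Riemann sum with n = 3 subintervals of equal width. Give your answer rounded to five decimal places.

860.35388

Δu = (6 − 2.5)/3 = 7/6.
Midpoints: 37/12, 4.25, 65/12.
f(37/12) = 48485/576, f(4.25) = 212.921875, f(65/12) = 84547/192.
Sum = Δu · [f(37/12) + f(4.25) + f(65/12)].
Sum ≈ 860.35388.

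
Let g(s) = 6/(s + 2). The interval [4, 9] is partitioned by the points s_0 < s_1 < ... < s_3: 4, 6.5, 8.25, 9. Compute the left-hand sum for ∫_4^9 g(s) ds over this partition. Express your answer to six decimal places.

Subinterval widths: 2.5, 1.75, 0.75.
Left endpoints: 4, 6.5, 8.25.
g(4) = 1, g(6.5) = 12/17, g(8.25) = 24/41.
Sum = Σ Δs_i · g(s_i).
Sum ≈ 4.174319.

4.174319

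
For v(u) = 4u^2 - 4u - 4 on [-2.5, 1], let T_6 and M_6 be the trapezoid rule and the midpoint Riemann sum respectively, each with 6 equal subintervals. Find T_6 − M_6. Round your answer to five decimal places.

T_6 ≈ 19.4606481.
M_6 ≈ 18.2696759.
T_6 − M_6 ≈ 1.19097.

1.19097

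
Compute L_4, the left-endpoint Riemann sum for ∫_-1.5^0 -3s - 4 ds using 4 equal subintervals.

Δs = (0 − (-1.5))/4 = 0.375.
Left endpoints: -1.5, -1.125, -0.75, -0.375.
f(-1.5) = 0.5, f(-1.125) = -0.625, f(-0.75) = -1.75, f(-0.375) = -2.875.
Sum = Δs · [f(-1.5) + f(-1.125) + f(-0.75) + f(-0.375)].
Sum = -1.78125.

-1.78125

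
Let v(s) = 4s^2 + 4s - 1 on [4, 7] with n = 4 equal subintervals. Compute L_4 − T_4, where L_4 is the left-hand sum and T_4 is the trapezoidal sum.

L_4 = 382.125.
T_4 = 436.125.
L_4 − T_4 = -54.

-54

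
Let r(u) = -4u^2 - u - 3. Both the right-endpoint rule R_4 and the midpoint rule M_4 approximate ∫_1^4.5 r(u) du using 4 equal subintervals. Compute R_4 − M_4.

R_4 = -177.296875.
M_4 = -139.3984375.
R_4 − M_4 = -37.8984375.

-37.8984375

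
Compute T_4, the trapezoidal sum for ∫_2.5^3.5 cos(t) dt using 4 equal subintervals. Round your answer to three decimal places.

Δt = (3.5 − 2.5)/4 = 0.25.
f(2.5) ≈ -0.801, f(2.75) ≈ -0.924, f(3) ≈ -0.990, f(3.25) ≈ -0.994, f(3.5) ≈ -0.936.
T_4 = (Δt/2)·[f(t_0) + 2f(t_1) + 2f(t_2) + 2f(t_3) + f(t_4)].
Sum ≈ -0.944.

-0.944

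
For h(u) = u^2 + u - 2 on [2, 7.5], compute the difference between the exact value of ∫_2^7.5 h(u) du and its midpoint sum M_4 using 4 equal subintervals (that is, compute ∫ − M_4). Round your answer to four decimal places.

Exact integral: ∫_2^7.5 h(u) du ≈ 153.083333.
M_4 ≈ 152.216797.
Error ≈ 153.083333 − 152.216797 ≈ 0.8665.

0.8665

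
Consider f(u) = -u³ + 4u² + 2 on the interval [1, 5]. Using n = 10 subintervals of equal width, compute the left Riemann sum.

22.4

Δu = (5 − 1)/10 = 0.4.
Left endpoints: 1, 1.4, 1.8, 2.2, 2.6, 3, 3.4, 3.8, 4.2, 4.6.
f(1) = 5, f(1.4) = 7.096, f(1.8) = 9.128, f(2.2) = 10.712, f(2.6) = 11.464, f(3) = 11, f(3.4) = 8.936, f(3.8) = 4.888, f(4.2) = -1.528, f(4.6) = -10.696.
Sum = Δu · [f(1) + f(1.4) + f(1.8) + ...].
Sum = 22.4.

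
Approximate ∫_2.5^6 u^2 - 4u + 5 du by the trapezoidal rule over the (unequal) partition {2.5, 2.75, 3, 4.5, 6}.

25.921875

Subinterval widths: 0.25, 0.25, 1.5, 1.5.
f(2.5) = 1.25, f(2.75) = 1.5625, f(3) = 2, f(4.5) = 7.25, f(6) = 17.
On each subinterval the trapezoid contributes (Δu_i/2)·[f(u_{i-1}) + f(u_i)].
Sum = 25.921875.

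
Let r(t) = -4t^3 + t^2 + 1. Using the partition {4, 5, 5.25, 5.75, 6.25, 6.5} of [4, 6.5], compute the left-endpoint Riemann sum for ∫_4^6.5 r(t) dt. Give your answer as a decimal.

Subinterval widths: 1, 0.25, 0.5, 0.5, 0.25.
Left endpoints: 4, 5, 5.25, 5.75, 6.25.
r(4) = -239, r(5) = -474, r(5.25) = -550.25, r(5.75) = -726.375, r(6.25) = -936.5.
Sum = Σ Δt_i · r(t_i).
Sum = -1229.9375.

-1229.9375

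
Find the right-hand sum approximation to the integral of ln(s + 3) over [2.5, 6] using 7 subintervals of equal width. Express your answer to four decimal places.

Δs = (6 − 2.5)/7 = 0.5.
Right endpoints: 3, 3.5, 4, 4.5, 5, 5.5, 6.
f(3) ≈ 1.7918, f(3.5) ≈ 1.8718, f(4) ≈ 1.9459, f(4.5) ≈ 2.0149, f(5) ≈ 2.0794, f(5.5) ≈ 2.1401, f(6) ≈ 2.1972.
Sum = Δs · [f(3) + f(3.5) + f(4) + ...].
Sum ≈ 7.0206.

7.0206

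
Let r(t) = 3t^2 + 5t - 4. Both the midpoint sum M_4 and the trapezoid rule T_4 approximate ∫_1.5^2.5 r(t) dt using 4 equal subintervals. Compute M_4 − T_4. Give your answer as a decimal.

-0.046875

M_4 = 18.234375.
T_4 = 18.28125.
M_4 − T_4 = -0.046875.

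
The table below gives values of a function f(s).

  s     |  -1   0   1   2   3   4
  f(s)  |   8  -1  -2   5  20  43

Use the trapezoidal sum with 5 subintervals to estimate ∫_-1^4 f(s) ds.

Δs = 1.
T_5 = (1/2)·[8 + 2·(-1) + 2·(-2) + 2·5 + 2·20 + 43] = 47.5.

47.5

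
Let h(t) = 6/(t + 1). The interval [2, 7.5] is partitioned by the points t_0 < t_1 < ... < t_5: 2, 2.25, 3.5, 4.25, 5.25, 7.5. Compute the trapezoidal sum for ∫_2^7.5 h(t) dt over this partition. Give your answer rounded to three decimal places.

Subinterval widths: 0.25, 1.25, 0.75, 1, 2.25.
h(2) = 2, h(2.25) = 24/13, h(3.5) = 4/3, h(4.25) = 8/7, h(5.25) = 0.96, h(7.5) = 12/17.
On each subinterval the trapezoid contributes (Δt_i/2)·[h(t_{i-1}) + h(t_i)].
Sum ≈ 6.322.

6.322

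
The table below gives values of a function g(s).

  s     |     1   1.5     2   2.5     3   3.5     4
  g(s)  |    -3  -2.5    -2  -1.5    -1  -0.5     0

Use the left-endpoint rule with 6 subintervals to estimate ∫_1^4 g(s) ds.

-5.25

Δs = 0.5.
Sum = 0.5·[(-3) + (-2.5) + (-2) + (-1.5) + (-1) + (-0.5)] = -5.25.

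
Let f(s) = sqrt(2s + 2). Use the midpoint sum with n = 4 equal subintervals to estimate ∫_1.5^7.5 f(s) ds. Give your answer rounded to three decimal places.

Δs = (7.5 − 1.5)/4 = 1.5.
Midpoints: 2.25, 3.75, 5.25, 6.75.
f(2.25) ≈ 2.550, f(3.75) ≈ 3.082, f(5.25) ≈ 3.536, f(6.75) ≈ 3.937.
Sum = Δs · [f(2.25) + f(3.75) + f(5.25) + f(6.75)].
Sum ≈ 19.656.

19.656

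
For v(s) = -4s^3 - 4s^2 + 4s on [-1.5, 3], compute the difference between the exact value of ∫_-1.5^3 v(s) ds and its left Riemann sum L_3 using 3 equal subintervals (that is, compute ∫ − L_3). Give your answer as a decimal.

-75.9375

Exact integral: ∫_-1.5^3 v(s) ds = -102.9375.
L_3 = -27.
Error = -102.9375 − (-27) = -75.9375.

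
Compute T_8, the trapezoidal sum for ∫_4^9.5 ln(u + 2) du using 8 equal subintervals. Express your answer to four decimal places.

11.8333

Δu = (9.5 − 4)/8 = 0.6875.
f(4) ≈ 1.7918, f(4.6875) ≈ 1.9002, f(5.375) ≈ 1.9981, f(6.0625) ≈ 2.0872, f(6.75) ≈ 2.1691, f(7.4375) ≈ 2.2447, f(8.125) ≈ 2.3150, f(8.8125) ≈ 2.3807, f(9.5) ≈ 2.4423.
T_8 = (Δu/2)·[f(u_0) + 2f(u_1) + ... + 2f(u_{7}) + f(u_8)].
Sum ≈ 11.8333.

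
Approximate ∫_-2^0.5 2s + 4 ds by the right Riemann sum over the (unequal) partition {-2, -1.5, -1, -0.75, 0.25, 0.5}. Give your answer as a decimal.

7.875

Subinterval widths: 0.5, 0.5, 0.25, 1, 0.25.
Right endpoints: -1.5, -1, -0.75, 0.25, 0.5.
f(-1.5) = 1, f(-1) = 2, f(-0.75) = 2.5, f(0.25) = 4.5, f(0.5) = 5.
Sum = Σ Δs_i · f(s_i).
Sum = 7.875.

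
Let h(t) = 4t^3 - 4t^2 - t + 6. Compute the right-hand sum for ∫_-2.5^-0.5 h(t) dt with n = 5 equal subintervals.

Δt = (-0.5 − (-2.5))/5 = 0.4.
Right endpoints: -2.1, -1.7, -1.3, -0.9, -0.5.
h(-2.1) = -46.584, h(-1.7) = -23.512, h(-1.3) = -8.248, h(-0.9) = 0.744, h(-0.5) = 5.
Sum = Δt · [h(-2.1) + h(-1.7) + h(-1.3) + h(-0.9) + h(-0.5)].
Sum = -29.04.

-29.04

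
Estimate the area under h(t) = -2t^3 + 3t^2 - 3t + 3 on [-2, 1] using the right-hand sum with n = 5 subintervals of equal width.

Δt = (1 − (-2))/5 = 0.6.
Right endpoints: -1.4, -0.8, -0.2, 0.4, 1.
h(-1.4) = 18.568, h(-0.8) = 8.344, h(-0.2) = 3.736, h(0.4) = 2.152, h(1) = 1.
Sum = Δt · [h(-1.4) + h(-0.8) + h(-0.2) + h(0.4) + h(1)].
Sum = 20.28.

20.28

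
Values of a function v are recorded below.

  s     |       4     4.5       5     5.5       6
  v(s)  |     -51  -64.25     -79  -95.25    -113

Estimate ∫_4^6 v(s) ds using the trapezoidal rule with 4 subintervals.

Δs = 0.5.
T_4 = (0.5/2)·[(-51) + 2·(-64.25) + 2·(-79) + 2·(-95.25) + (-113)] = -160.25.

-160.25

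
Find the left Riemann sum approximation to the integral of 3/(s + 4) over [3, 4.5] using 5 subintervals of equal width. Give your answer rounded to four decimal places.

0.5940

Δs = (4.5 − 3)/5 = 0.3.
Left endpoints: 3, 3.3, 3.6, 3.9, 4.2.
f(3) = 3/7, f(3.3) = 30/73, f(3.6) = 15/38, f(3.9) = 30/79, f(4.2) = 15/41.
Sum = Δs · [f(3) + f(3.3) + f(3.6) + f(3.9) + f(4.2)].
Sum ≈ 0.5940.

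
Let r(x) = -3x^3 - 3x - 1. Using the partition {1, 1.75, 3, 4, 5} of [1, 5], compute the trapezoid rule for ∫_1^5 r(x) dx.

Subinterval widths: 0.75, 1.25, 1, 1.
r(1) = -7, r(1.75) = -22.328125, r(3) = -91, r(4) = -205, r(5) = -391.
On each subinterval the trapezoid contributes (Δx_i/2)·[r(x_{i-1}) + r(x_i)].
Sum = -527.828125.

-527.828125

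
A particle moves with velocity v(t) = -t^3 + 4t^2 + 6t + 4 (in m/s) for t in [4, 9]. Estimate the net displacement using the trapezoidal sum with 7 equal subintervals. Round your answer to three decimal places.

-481.173

Δt = (9 − 4)/7 = 5/7.
v(4) = 28, v(33/7) = 5629/343, v(38/7) = -1896/343, v(43/7) = -13721/343, v(48/7) = -30596/343, v(53/7) = -53271/343, v(58/7) = -82496/343, v(9) = -347.
T_7 = (Δt/2)·[v(t_0) + 2v(t_1) + ... + 2v(t_{6}) + v(t_7)].
Sum ≈ -481.173.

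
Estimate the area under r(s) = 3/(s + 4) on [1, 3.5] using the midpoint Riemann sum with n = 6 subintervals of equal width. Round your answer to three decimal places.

1.216

Δs = (3.5 − 1)/6 = 5/12.
Midpoints: 29/24, 1.625, 49/24, 59/24, 2.875, 79/24.
r(29/24) = 0.576, r(1.625) = 8/15, r(49/24) = 72/145, r(59/24) = 72/155, r(2.875) = 24/55, r(79/24) = 72/175.
Sum = Δs · [r(29/24) + r(1.625) + r(49/24) + ...].
Sum ≈ 1.216.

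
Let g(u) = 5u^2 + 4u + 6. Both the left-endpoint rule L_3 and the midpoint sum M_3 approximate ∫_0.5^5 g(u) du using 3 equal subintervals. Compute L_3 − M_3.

-93.65625

L_3 = 186.75.
M_3 = 280.40625.
L_3 − M_3 = -93.65625.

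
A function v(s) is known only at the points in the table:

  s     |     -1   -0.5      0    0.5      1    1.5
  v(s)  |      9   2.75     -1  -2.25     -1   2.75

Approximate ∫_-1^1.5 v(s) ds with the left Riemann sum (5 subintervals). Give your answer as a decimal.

3.75

Δs = 0.5.
Sum = 0.5·[9 + 2.75 + (-1) + (-2.25) + (-1)] = 3.75.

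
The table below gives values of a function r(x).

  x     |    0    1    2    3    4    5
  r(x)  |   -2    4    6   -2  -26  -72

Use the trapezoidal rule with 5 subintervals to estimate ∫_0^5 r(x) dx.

Δx = 1.
T_5 = (1/2)·[(-2) + 2·4 + 2·6 + 2·(-2) + 2·(-26) + (-72)] = -55.

-55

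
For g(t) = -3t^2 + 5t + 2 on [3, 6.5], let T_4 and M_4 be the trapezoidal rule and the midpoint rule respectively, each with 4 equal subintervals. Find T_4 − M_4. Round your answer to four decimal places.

-2.0098

T_4 = -158.83984375.
M_4 ≈ -156.830078.
T_4 − M_4 ≈ -2.0098.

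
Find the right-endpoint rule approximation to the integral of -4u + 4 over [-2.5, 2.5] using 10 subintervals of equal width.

Δu = (2.5 − (-2.5))/10 = 0.5.
Right endpoints: -2, -1.5, -1, -0.5, 0, 0.5, 1, 1.5, 2, 2.5.
f(-2) = 12, f(-1.5) = 10, f(-1) = 8, f(-0.5) = 6, f(0) = 4, f(0.5) = 2, f(1) = 0, f(1.5) = -2, f(2) = -4, f(2.5) = -6.
Sum = Δu · [f(-2) + f(-1.5) + f(-1) + ...].
Sum = 15.

15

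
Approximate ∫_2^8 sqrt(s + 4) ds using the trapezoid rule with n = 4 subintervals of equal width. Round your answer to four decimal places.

17.9037

Δs = (8 − 2)/4 = 1.5.
f(2) ≈ 2.4495, f(3.5) ≈ 2.7386, f(5) ≈ 3.0000, f(6.5) ≈ 3.2404, f(8) ≈ 3.4641.
T_4 = (Δs/2)·[f(s_0) + 2f(s_1) + 2f(s_2) + 2f(s_3) + f(s_4)].
Sum ≈ 17.9037.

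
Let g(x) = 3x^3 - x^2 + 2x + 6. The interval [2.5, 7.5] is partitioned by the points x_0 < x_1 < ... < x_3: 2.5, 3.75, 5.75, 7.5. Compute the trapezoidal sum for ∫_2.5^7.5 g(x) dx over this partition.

Subinterval widths: 1.25, 2, 1.75.
g(2.5) = 51.625, g(3.75) = 157.640625, g(5.75) = 554.765625, g(7.5) = 1230.375.
On each subinterval the trapezoid contributes (Δx_i/2)·[g(x_{i-1}) + g(x_i)].
Sum = 2405.1953125.

2405.1953125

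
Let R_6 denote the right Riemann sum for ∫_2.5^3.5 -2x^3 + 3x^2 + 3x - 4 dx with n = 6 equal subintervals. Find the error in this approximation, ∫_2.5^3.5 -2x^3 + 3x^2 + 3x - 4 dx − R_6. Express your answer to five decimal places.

Exact integral: ∫_2.5^3.5 f(x) dx = -23.25.
R_6 ≈ -26.1111111.
Error ≈ -23.25 − (-26.1111111) ≈ 2.86111.

2.86111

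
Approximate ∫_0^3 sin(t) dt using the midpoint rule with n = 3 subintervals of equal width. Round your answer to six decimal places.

2.075393

Δt = (3 − 0)/3 = 1.
Midpoints: 0.5, 1.5, 2.5.
f(0.5) ≈ 0.479426, f(1.5) ≈ 0.997495, f(2.5) ≈ 0.598472.
Sum = Δt · [f(0.5) + f(1.5) + f(2.5)].
Sum ≈ 2.075393.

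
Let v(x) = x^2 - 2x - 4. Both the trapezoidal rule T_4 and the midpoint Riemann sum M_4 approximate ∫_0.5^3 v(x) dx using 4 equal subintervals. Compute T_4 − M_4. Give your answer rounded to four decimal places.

0.2441

T_4 = -9.62890625.
M_4 ≈ -9.873047.
T_4 − M_4 ≈ 0.2441.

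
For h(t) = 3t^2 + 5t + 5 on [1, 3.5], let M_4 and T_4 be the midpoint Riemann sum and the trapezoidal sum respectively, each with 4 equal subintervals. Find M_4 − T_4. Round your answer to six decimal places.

M_4 ≈ 82.25585938.
T_4 = 82.98828125.
M_4 − T_4 ≈ -0.732422.

-0.732422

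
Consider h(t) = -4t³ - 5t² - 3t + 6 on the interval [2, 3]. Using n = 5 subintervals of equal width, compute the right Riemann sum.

-108.8

Δt = (3 − 2)/5 = 0.2.
Right endpoints: 2.2, 2.4, 2.6, 2.8, 3.
h(2.2) = -67.392, h(2.4) = -85.296, h(2.6) = -105.904, h(2.8) = -129.408, h(3) = -156.
Sum = Δt · [h(2.2) + h(2.4) + h(2.6) + h(2.8) + h(3)].
Sum = -108.8.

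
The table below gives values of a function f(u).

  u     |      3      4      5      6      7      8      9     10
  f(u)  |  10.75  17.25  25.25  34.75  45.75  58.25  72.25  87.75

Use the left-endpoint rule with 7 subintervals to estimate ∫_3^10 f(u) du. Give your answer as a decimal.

264.25

Δu = 1.
Sum = 1·[10.75 + 17.25 + 25.25 + 34.75 + 45.75 + 58.25 + 72.25] = 264.25.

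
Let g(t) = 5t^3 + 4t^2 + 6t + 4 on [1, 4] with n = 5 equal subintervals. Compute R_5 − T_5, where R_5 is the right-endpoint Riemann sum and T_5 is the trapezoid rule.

R_5 = 585.12.
T_5 = 467.22.
R_5 − T_5 = 117.9.

117.9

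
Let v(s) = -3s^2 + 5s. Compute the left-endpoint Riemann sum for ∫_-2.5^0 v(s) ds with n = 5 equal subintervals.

-39.375

Δs = (0 − (-2.5))/5 = 0.5.
Left endpoints: -2.5, -2, -1.5, -1, -0.5.
v(-2.5) = -31.25, v(-2) = -22, v(-1.5) = -14.25, v(-1) = -8, v(-0.5) = -3.25.
Sum = Δs · [v(-2.5) + v(-2) + v(-1.5) + v(-1) + v(-0.5)].
Sum = -39.375.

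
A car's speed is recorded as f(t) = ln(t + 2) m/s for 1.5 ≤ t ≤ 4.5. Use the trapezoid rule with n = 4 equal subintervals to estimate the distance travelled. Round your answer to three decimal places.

Δt = (4.5 − 1.5)/4 = 0.75.
f(1.5) ≈ 1.253, f(2.25) ≈ 1.447, f(3) ≈ 1.609, f(3.75) ≈ 1.749, f(4.5) ≈ 1.872.
T_4 = (Δt/2)·[f(t_0) + 2f(t_1) + 2f(t_2) + 2f(t_3) + f(t_4)].
Sum ≈ 4.776.

4.776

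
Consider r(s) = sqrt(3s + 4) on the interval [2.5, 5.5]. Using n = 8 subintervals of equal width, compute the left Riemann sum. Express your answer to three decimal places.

Δs = (5.5 − 2.5)/8 = 0.375.
Left endpoints: 2.5, 2.875, 3.25, 3.625, 4, 4.375, 4.75, 5.125.
r(2.5) ≈ 3.391, r(2.875) ≈ 3.553, r(3.25) ≈ 3.708, r(3.625) ≈ 3.857, r(4) ≈ 4.000, r(4.375) ≈ 4.138, r(4.75) ≈ 4.272, r(5.125) ≈ 4.402.
Sum = Δs · [r(2.5) + r(2.875) + r(3.25) + ...].
Sum ≈ 11.745.

11.745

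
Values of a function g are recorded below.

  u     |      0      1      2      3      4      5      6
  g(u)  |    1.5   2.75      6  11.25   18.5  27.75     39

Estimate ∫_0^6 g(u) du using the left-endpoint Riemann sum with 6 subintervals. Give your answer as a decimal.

Δu = 1.
Sum = 1·[1.5 + 2.75 + 6 + 11.25 + 18.5 + 27.75] = 67.75.

67.75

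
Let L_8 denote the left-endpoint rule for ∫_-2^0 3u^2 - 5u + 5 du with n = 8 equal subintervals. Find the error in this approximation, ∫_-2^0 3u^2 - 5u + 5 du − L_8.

-2.8125

Exact integral: ∫_-2^0 f(u) du = 28.
L_8 = 30.8125.
Error = 28 − 30.8125 = -2.8125.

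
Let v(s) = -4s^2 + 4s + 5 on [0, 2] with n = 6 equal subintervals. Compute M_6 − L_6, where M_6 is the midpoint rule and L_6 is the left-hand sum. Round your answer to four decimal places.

M_6 ≈ 7.407407.
L_6 ≈ 8.518519.
M_6 − L_6 ≈ -1.1111.

-1.1111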